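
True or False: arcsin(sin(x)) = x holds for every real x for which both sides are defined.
False.

Claim: arcsin(sin(x)) = x.
Test a specific point where both sides are defined: x = 2π/3.
LHS = arcsin(sin(x)) ≈ 1.0472
RHS = x ≈ 2.0944
Since 1.0472 ≠ 2.0944, the equation fails at this point, so it cannot hold for every real x for which both sides are defined.
arcsin only returns values in [-π/2, π/2], so arcsin(sin(x)) = x holds only for x in that interval, not for all real x.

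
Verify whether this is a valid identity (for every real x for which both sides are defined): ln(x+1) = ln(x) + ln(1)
No, this is NOT an identity.

Claim: ln(x+1) = ln(x) + ln(1).
Test a specific point where both sides are defined: x = 1/2.
LHS = ln(x+1) ≈ 0.4055
RHS = ln(x) + ln(1) ≈ -0.6931
Since 0.4055 ≠ -0.6931, the equation fails at this point, so it cannot hold for every real x for which both sides are defined.
ln(1) = 0, so the right side is just ln(x), which differs from ln(x+1).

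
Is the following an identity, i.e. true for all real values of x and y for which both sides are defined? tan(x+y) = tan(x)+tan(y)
No, this is NOT an identity.

Claim: tan(x+y) = tan(x)+tan(y).
Test a specific point where both sides are defined: x = π/6, y = π/6.
LHS = tan(x+y) ≈ 1.7321
RHS = tan(x)+tan(y) ≈ 1.1547
Since 1.7321 ≠ 1.1547, the equation fails at this point, so it cannot hold for all real values of x and y for which both sides are defined.
The correct formula is tan(x+y) = (tan(x) + tan(y))/(1 - tan(x)tan(y)).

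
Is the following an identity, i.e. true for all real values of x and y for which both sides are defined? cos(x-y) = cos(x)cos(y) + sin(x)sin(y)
Claim: cos(x-y) = cos(x)cos(y) + sin(x)sin(y).
Reasoning: Replace y by -y in cos(x+y) = cos(x)cos(y) - sin(x)sin(y) and use cos(-y) = cos(y), sin(-y) = -sin(y): cos(x-y) = cos(x)cos(y) + sin(x)sin(y).
So the two sides agree for all real values of x and y for which both sides are defined.

Conclusion: Yes, this is an identity.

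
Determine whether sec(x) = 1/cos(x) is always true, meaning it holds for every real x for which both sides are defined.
Yes, this is an identity.

Claim: sec(x) = 1/cos(x).
Reasoning: sec(x) is by definition the reciprocal of cos(x), wherever cos(x) ≠ 0.
So the two sides agree for every real x for which both sides are defined.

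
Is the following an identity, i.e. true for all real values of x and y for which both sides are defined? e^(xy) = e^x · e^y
No, this is NOT an identity.

Claim: e^(xy) = e^x · e^y.
Test a specific point where both sides are defined: x = 1, y = 2.
LHS = e^(xy) ≈ 7.3891
RHS = e^x · e^y ≈ 20.0855
Since 7.3891 ≠ 20.0855, the equation fails at this point, so it cannot hold for all real values of x and y for which both sides are defined.
e^x · e^y = e^(x+y), not e^(xy).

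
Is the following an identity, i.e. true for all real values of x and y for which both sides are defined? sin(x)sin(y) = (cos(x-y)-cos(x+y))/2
Claim: sin(x)sin(y) = (cos(x-y)-cos(x+y))/2.
Reasoning: cos(x-y) = cos(x)cos(y) + sin(x)sin(y) and cos(x+y) = cos(x)cos(y) - sin(x)sin(y). Subtracting, cos(x-y) - cos(x+y) = 2sin(x)sin(y); divide by 2.
So the two sides agree for all real values of x and y for which both sides are defined.

Conclusion: Yes, this is an identity.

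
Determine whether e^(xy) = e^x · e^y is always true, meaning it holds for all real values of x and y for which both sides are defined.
No, this is NOT an identity.

Claim: e^(xy) = e^x · e^y.
Test a specific point where both sides are defined: x = 3/2, y = 1.
LHS = e^(xy) ≈ 4.4817
RHS = e^x · e^y ≈ 12.1825
Since 4.4817 ≠ 12.1825, the equation fails at this point, so it cannot hold for all real values of x and y for which both sides are defined.
e^x · e^y = e^(x+y), not e^(xy).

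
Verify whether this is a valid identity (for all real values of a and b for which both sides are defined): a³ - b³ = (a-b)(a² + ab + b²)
Claim: a³ - b³ = (a-b)(a² + ab + b²).
Reasoning: Expand the right side: (a-b)(a² + ab + b²) = a³ + a²b + ab² - a²b - ab² - b³ = a³ - b³ (the middle terms cancel in pairs).
So the two sides agree for all real values of a and b for which both sides are defined.

Conclusion: Yes, this is an identity.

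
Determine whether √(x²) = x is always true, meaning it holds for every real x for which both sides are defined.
No, this is NOT an identity.

Claim: √(x²) = x.
Test a specific point where both sides are defined: x = -3.
LHS = √(x²) ≈ 3.0000
RHS = x ≈ -3.0000
Since 3.0000 ≠ -3.0000, the equation fails at this point, so it cannot hold for every real x for which both sides are defined.
√(x²) = |x|, which differs from x whenever x < 0 (both sides are defined for every real x).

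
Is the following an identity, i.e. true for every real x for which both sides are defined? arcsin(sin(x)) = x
Claim: arcsin(sin(x)) = x.
Test a specific point where both sides are defined: x = 2π/3.
LHS = arcsin(sin(x)) ≈ 1.0472
RHS = x ≈ 2.0944
Since 1.0472 ≠ 2.0944, the equation fails at this point, so it cannot hold for every real x for which both sides are defined.
arcsin only returns values in [-π/2, π/2], so arcsin(sin(x)) = x holds only for x in that interval, not for all real x.

Conclusion: No, this is NOT an identity.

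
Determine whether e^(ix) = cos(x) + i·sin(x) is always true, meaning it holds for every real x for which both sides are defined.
Yes, this is an identity.

Claim: e^(ix) = cos(x) + i·sin(x).
Reasoning: Euler's formula. Expand e^(ix) = Σ (ix)^k / k!. Since i² = -1, the even-k terms are Σ (-1)^m x^(2m)/(2m)! = cos(x) and the odd-k terms are i · Σ (-1)^m x^(2m+1)/(2m+1)! = i·sin(x).
So the two sides agree for every real x for which both sides are defined.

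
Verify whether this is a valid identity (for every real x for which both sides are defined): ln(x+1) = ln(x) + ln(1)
No, this is NOT an identity.

Claim: ln(x+1) = ln(x) + ln(1).
Test a specific point where both sides are defined: x = 1.
LHS = ln(x+1) ≈ 0.6931
RHS = ln(x) + ln(1) ≈ 0.0000
Since 0.6931 ≠ 0.0000, the equation fails at this point, so it cannot hold for every real x for which both sides are defined.
ln(1) = 0, so the right side is just ln(x), which differs from ln(x+1).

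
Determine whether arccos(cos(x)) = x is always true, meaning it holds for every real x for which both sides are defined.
No, this is NOT an identity.

Claim: arccos(cos(x)) = x.
Test a specific point where both sides are defined: x = -π/3.
LHS = arccos(cos(x)) ≈ 1.0472
RHS = x ≈ -1.0472
Since 1.0472 ≠ -1.0472, the equation fails at this point, so it cannot hold for every real x for which both sides are defined.
arccos only returns values in [0, π], so arccos(cos(x)) = x holds only for x in that interval, not for all real x.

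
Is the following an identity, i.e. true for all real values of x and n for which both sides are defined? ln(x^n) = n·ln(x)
Claim: ln(x^n) = n·ln(x).
Reasoning: The right side requires x > 0. For x > 0, x^n = (e^(ln x))^n = e^(n·ln x), so taking ln of both sides gives ln(x^n) = n·ln(x).
So the two sides agree for all real values of x and n for which both sides are defined.

Conclusion: Yes, this is an identity.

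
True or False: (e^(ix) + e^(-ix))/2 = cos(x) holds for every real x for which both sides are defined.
True.

Claim: (e^(ix) + e^(-ix))/2 = cos(x).
Reasoning: By Euler's formula e^(ix) = cos(x) + i·sin(x) and e^(-ix) = cos(x) - i·sin(x). Adding cancels the sine terms: e^(ix) + e^(-ix) = 2cos(x); divide by 2.
So the two sides agree for every real x for which both sides are defined.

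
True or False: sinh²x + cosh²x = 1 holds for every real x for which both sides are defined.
False.

Claim: sinh²x + cosh²x = 1.
Test a specific point where both sides are defined: x = 1/2.
LHS = sinh²x + cosh²x ≈ 1.5431
RHS = 1 ≈ 1.0000
Since 1.5431 ≠ 1.0000, the equation fails at this point, so it cannot hold for every real x for which both sides are defined.
The correct hyperbolic identity is cosh²x - sinh²x = 1 (a difference); the sum sinh²x + cosh²x equals cosh(2x).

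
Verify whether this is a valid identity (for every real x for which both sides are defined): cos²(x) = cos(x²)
Claim: cos²(x) = cos(x²).
Test a specific point where both sides are defined: x = π.
LHS = cos²(x) ≈ 1.0000
RHS = cos(x²) ≈ -0.9027
Since 1.0000 ≠ -0.9027, the equation fails at this point, so it cannot hold for every real x for which both sides are defined.
cos²(x) means (cos x)², squaring the output; cos(x²) squares the input. These are different functions.

Conclusion: No, this is NOT an identity.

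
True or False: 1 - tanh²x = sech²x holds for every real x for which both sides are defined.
Claim: 1 - tanh²x = sech²x.
Reasoning: Divide cosh²x - sinh²x = 1 through by cosh²x (never zero): 1 - tanh²x = 1/cosh²x = sech²x.
So the two sides agree for every real x for which both sides are defined.

Conclusion: True.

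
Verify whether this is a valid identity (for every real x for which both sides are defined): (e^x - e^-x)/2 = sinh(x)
Claim: (e^x - e^-x)/2 = sinh(x).
Reasoning: This is exactly the definition of the hyperbolic sine: sinh(x) := (e^x - e^-x)/2.
So the two sides agree for every real x for which both sides are defined.

Conclusion: Yes, this is an identity.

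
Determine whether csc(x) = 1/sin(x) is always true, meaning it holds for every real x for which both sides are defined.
Claim: csc(x) = 1/sin(x).
Reasoning: csc(x) is by definition the reciprocal of sin(x), wherever sin(x) ≠ 0.
So the two sides agree for every real x for which both sides are defined.

Conclusion: Yes, this is an identity.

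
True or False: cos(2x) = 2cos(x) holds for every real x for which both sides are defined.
Claim: cos(2x) = 2cos(x).
Test a specific point where both sides are defined: x = -π/6.
LHS = cos(2x) ≈ 0.5000
RHS = 2cos(x) ≈ 1.7321
Since 0.5000 ≠ 1.7321, the equation fails at this point, so it cannot hold for every real x for which both sides are defined.
The correct double-angle formula is cos(2x) = cos²x - sin²x.

Conclusion: False.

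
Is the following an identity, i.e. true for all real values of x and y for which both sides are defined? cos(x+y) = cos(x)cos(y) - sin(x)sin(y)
Claim: cos(x+y) = cos(x)cos(y) - sin(x)sin(y).
Reasoning: By Euler's formula e^(i(x+y)) = e^(ix)·e^(iy) = (cos x + i·sin x)(cos y + i·sin y). The real part of the left side is cos(x+y); the real part of the product is cos(x)cos(y) - sin(x)sin(y) (since i·i = -1).
So the two sides agree for all real values of x and y for which both sides are defined.

Conclusion: Yes, this is an identity.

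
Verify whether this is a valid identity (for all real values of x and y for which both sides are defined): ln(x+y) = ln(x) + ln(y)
Claim: ln(x+y) = ln(x) + ln(y).
Test a specific point where both sides are defined: x = 3/2, y = 3/2.
LHS = ln(x+y) ≈ 1.0986
RHS = ln(x) + ln(y) ≈ 0.8109
Since 1.0986 ≠ 0.8109, the equation fails at this point, so it cannot hold for all real values of x and y for which both sides are defined.
ln(x) + ln(y) = ln(xy), not ln(x+y).

Conclusion: No, this is NOT an identity.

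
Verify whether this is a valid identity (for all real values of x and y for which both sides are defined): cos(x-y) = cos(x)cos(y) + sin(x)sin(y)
Yes, this is an identity.

Claim: cos(x-y) = cos(x)cos(y) + sin(x)sin(y).
Reasoning: Replace y by -y in cos(x+y) = cos(x)cos(y) - sin(x)sin(y) and use cos(-y) = cos(y), sin(-y) = -sin(y): cos(x-y) = cos(x)cos(y) + sin(x)sin(y).
So the two sides agree for all real values of x and y for which both sides are defined.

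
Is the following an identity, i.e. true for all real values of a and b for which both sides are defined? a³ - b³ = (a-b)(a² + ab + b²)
Yes, this is an identity.

Claim: a³ - b³ = (a-b)(a² + ab + b²).
Reasoning: Expand the right side: (a-b)(a² + ab + b²) = a³ + a²b + ab² - a²b - ab² - b³ = a³ - b³ (the middle terms cancel in pairs).
So the two sides agree for all real values of a and b for which both sides are defined.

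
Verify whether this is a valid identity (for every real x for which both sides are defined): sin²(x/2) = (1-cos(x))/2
Yes, this is an identity.

Claim: sin²(x/2) = (1-cos(x))/2.
Reasoning: Use cos(2θ) = 1 - 2sin²θ with θ = x/2: cos(x) = 1 - 2sin²(x/2). Solving for sin²(x/2) gives (1 - cos(x))/2.
So the two sides agree for every real x for which both sides are defined.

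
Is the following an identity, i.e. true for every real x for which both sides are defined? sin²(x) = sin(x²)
No, this is NOT an identity.

Claim: sin²(x) = sin(x²).
Test a specific point where both sides are defined: x = -π/4.
LHS = sin²(x) ≈ 0.5000
RHS = sin(x²) ≈ 0.5785
Since 0.5000 ≠ 0.5785, the equation fails at this point, so it cannot hold for every real x for which both sides are defined.
sin²(x) means (sin x)², squaring the output; sin(x²) squares the input. These are different functions.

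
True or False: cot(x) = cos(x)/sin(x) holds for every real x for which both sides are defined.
Claim: cot(x) = cos(x)/sin(x).
Reasoning: cot(x) is defined as 1/tan(x) = 1/(sin(x)/cos(x)) = cos(x)/sin(x), wherever sin(x) ≠ 0.
So the two sides agree for every real x for which both sides are defined.

Conclusion: True.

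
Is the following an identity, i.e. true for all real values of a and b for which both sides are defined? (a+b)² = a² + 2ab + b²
Yes, this is an identity.

Claim: (a+b)² = a² + 2ab + b².
Reasoning: Expand: (a+b)² = (a+b)(a+b) = a·a + a·b + b·a + b·b = a² + 2ab + b².
So the two sides agree for all real values of a and b for which both sides are defined.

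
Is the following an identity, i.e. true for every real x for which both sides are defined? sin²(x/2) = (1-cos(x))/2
Claim: sin²(x/2) = (1-cos(x))/2.
Reasoning: Use cos(2θ) = 1 - 2sin²θ with θ = x/2: cos(x) = 1 - 2sin²(x/2). Solving for sin²(x/2) gives (1 - cos(x))/2.
So the two sides agree for every real x for which both sides are defined.

Conclusion: Yes, this is an identity.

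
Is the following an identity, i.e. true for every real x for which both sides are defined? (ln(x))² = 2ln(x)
Claim: (ln(x))² = 2ln(x).
Test a specific point where both sides are defined: x = 4.
LHS = (ln(x))² ≈ 1.9218
RHS = 2ln(x) ≈ 2.7726
Since 1.9218 ≠ 2.7726, the equation fails at this point, so it cannot hold for every real x for which both sides are defined.
2ln(x) equals ln(x²), which is not the same as (ln x)².

Conclusion: No, this is NOT an identity.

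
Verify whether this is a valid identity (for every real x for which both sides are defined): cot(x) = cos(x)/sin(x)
Yes, this is an identity.

Claim: cot(x) = cos(x)/sin(x).
Reasoning: cot(x) is defined as 1/tan(x) = 1/(sin(x)/cos(x)) = cos(x)/sin(x), wherever sin(x) ≠ 0.
So the two sides agree for every real x for which both sides are defined.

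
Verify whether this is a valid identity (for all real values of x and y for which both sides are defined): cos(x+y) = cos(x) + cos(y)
Claim: cos(x+y) = cos(x) + cos(y).
Test a specific point where both sides are defined: x = π/6, y = -π/4.
LHS = cos(x+y) ≈ 0.9659
RHS = cos(x) + cos(y) ≈ 1.5731
Since 0.9659 ≠ 1.5731, the equation fails at this point, so it cannot hold for all real values of x and y for which both sides are defined.
The correct expansion is cos(x+y) = cos(x)cos(y) - sin(x)sin(y); cosine is not additive.

Conclusion: No, this is NOT an identity.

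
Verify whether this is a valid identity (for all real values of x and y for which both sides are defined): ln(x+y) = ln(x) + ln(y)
No, this is NOT an identity.

Claim: ln(x+y) = ln(x) + ln(y).
Test a specific point where both sides are defined: x = 5, y = 1/2.
LHS = ln(x+y) ≈ 1.7047
RHS = ln(x) + ln(y) ≈ 0.9163
Since 1.7047 ≠ 0.9163, the equation fails at this point, so it cannot hold for all real values of x and y for which both sides are defined.
ln(x) + ln(y) = ln(xy), not ln(x+y).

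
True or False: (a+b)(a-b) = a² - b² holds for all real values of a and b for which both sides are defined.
True.

Claim: (a+b)(a-b) = a² - b².
Reasoning: Expand: (a+b)(a-b) = a² - ab + ba - b² = a² - b² (the cross terms cancel).
So the two sides agree for all real values of a and b for which both sides are defined.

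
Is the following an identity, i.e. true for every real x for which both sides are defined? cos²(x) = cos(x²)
Claim: cos²(x) = cos(x²).
Test a specific point where both sides are defined: x = -π/2.
LHS = cos²(x) ≈ 0.0000
RHS = cos(x²) ≈ -0.7812
Since 0.0000 ≠ -0.7812, the equation fails at this point, so it cannot hold for every real x for which both sides are defined.
cos²(x) means (cos x)², squaring the output; cos(x²) squares the input. These are different functions.

Conclusion: No, this is NOT an identity.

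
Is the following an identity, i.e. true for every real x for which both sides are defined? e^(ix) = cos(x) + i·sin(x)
Claim: e^(ix) = cos(x) + i·sin(x).
Reasoning: Euler's formula. Expand e^(ix) = Σ (ix)^k / k!. Since i² = -1, the even-k terms are Σ (-1)^m x^(2m)/(2m)! = cos(x) and the odd-k terms are i · Σ (-1)^m x^(2m+1)/(2m+1)! = i·sin(x).
So the two sides agree for every real x for which both sides are defined.

Conclusion: Yes, this is an identity.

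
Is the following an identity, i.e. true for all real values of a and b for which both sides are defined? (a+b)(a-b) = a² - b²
Yes, this is an identity.

Claim: (a+b)(a-b) = a² - b².
Reasoning: Expand: (a+b)(a-b) = a² - ab + ba - b² = a² - b² (the cross terms cancel).
So the two sides agree for all real values of a and b for which both sides are defined.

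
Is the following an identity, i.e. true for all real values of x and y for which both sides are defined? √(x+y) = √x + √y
Claim: √(x+y) = √x + √y.
Test a specific point where both sides are defined: x = 3, y = 1/2.
LHS = √(x+y) ≈ 1.8708
RHS = √x + √y ≈ 2.4392
Since 1.8708 ≠ 2.4392, the equation fails at this point, so it cannot hold for all real values of x and y for which both sides are defined.
Squaring the right side gives x + 2√(xy) + y, not x + y.

Conclusion: No, this is NOT an identity.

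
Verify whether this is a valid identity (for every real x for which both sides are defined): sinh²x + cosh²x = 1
No, this is NOT an identity.

Claim: sinh²x + cosh²x = 1.
Test a specific point where both sides are defined: x = 4.
LHS = sinh²x + cosh²x ≈ 1490.4792
RHS = 1 ≈ 1.0000
Since 1490.4792 ≠ 1.0000, the equation fails at this point, so it cannot hold for every real x for which both sides are defined.
The correct hyperbolic identity is cosh²x - sinh²x = 1 (a difference); the sum sinh²x + cosh²x equals cosh(2x).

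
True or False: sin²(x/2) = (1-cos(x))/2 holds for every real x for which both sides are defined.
Claim: sin²(x/2) = (1-cos(x))/2.
Reasoning: Use cos(2θ) = 1 - 2sin²θ with θ = x/2: cos(x) = 1 - 2sin²(x/2). Solving for sin²(x/2) gives (1 - cos(x))/2.
So the two sides agree for every real x for which both sides are defined.

Conclusion: True.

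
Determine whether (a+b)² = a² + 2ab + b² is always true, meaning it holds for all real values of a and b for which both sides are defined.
Claim: (a+b)² = a² + 2ab + b².
Reasoning: Expand: (a+b)² = (a+b)(a+b) = a·a + a·b + b·a + b·b = a² + 2ab + b².
So the two sides agree for all real values of a and b for which both sides are defined.

Conclusion: Yes, this is an identity.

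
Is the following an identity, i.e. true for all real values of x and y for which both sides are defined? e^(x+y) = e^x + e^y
No, this is NOT an identity.

Claim: e^(x+y) = e^x + e^y.
Test a specific point where both sides are defined: x = -3, y = 3.
LHS = e^(x+y) ≈ 1.0000
RHS = e^x + e^y ≈ 20.1353
Since 1.0000 ≠ 20.1353, the equation fails at this point, so it cannot hold for all real values of x and y for which both sides are defined.
The correct rule is e^(x+y) = e^x · e^y (a product, not a sum).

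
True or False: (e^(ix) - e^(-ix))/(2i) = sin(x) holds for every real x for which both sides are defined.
True.

Claim: (e^(ix) - e^(-ix))/(2i) = sin(x).
Reasoning: By Euler's formula e^(ix) = cos(x) + i·sin(x) and e^(-ix) = cos(x) - i·sin(x). Subtracting cancels the cosine terms: e^(ix) - e^(-ix) = 2i·sin(x); divide by 2i.
So the two sides agree for every real x for which both sides are defined.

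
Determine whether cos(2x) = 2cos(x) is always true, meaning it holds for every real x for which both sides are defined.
Claim: cos(2x) = 2cos(x).
Test a specific point where both sides are defined: x = -π/2.
LHS = cos(2x) ≈ -1.0000
RHS = 2cos(x) ≈ 0.0000
Since -1.0000 ≠ 0.0000, the equation fails at this point, so it cannot hold for every real x for which both sides are defined.
The correct double-angle formula is cos(2x) = cos²x - sin²x.

Conclusion: No, this is NOT an identity.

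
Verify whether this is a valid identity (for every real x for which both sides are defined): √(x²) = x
Claim: √(x²) = x.
Test a specific point where both sides are defined: x = -2.
LHS = √(x²) ≈ 2.0000
RHS = x ≈ -2.0000
Since 2.0000 ≠ -2.0000, the equation fails at this point, so it cannot hold for every real x for which both sides are defined.
√(x²) = |x|, which differs from x whenever x < 0 (both sides are defined for every real x).

Conclusion: No, this is NOT an identity.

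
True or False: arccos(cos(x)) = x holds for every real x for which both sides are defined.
Claim: arccos(cos(x)) = x.
Test a specific point where both sides are defined: x = -π/4.
LHS = arccos(cos(x)) ≈ 0.7854
RHS = x ≈ -0.7854
Since 0.7854 ≠ -0.7854, the equation fails at this point, so it cannot hold for every real x for which both sides are defined.
arccos only returns values in [0, π], so arccos(cos(x)) = x holds only for x in that interval, not for all real x.

Conclusion: False.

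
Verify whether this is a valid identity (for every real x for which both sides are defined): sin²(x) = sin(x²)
Claim: sin²(x) = sin(x²).
Test a specific point where both sides are defined: x = 2π/3.
LHS = sin²(x) ≈ 0.7500
RHS = sin(x²) ≈ -0.9474
Since 0.7500 ≠ -0.9474, the equation fails at this point, so it cannot hold for every real x for which both sides are defined.
sin²(x) means (sin x)², squaring the output; sin(x²) squares the input. These are different functions.

Conclusion: No, this is NOT an identity.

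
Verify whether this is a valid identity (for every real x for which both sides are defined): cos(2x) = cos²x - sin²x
Yes, this is an identity.

Claim: cos(2x) = cos²x - sin²x.
Reasoning: Put y = x in the addition formula cos(x+y) = cos(x)cos(y) - sin(x)sin(y): cos(2x) = cos²x - sin²x.
So the two sides agree for every real x for which both sides are defined.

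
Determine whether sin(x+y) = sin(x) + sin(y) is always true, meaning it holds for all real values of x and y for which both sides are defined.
No, this is NOT an identity.

Claim: sin(x+y) = sin(x) + sin(y).
Test a specific point where both sides are defined: x = π/4, y = 3π/4.
LHS = sin(x+y) ≈ 0.0000
RHS = sin(x) + sin(y) ≈ 1.4142
Since 0.0000 ≠ 1.4142, the equation fails at this point, so it cannot hold for all real values of x and y for which both sides are defined.
The correct expansion is sin(x+y) = sin(x)cos(y) + cos(x)sin(y); sine is not additive.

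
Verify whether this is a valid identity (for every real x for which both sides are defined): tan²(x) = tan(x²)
Claim: tan²(x) = tan(x²).
Test a specific point where both sides are defined: x = π.
LHS = tan²(x) ≈ 0.0000
RHS = tan(x²) ≈ 0.4767
Since 0.0000 ≠ 0.4767, the equation fails at this point, so it cannot hold for every real x for which both sides are defined.
tan²(x) means (tan x)², squaring the output; tan(x²) squares the input. These are different functions.

Conclusion: No, this is NOT an identity.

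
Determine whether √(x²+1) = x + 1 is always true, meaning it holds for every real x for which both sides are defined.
Claim: √(x²+1) = x + 1.
Test a specific point where both sides are defined: x = 1/2.
LHS = √(x²+1) ≈ 1.1180
RHS = x + 1 ≈ 1.5000
Since 1.1180 ≠ 1.5000, the equation fails at this point, so it cannot hold for every real x for which both sides are defined.
(x+1)² = x² + 2x + 1 ≠ x² + 1 unless x = 0.

Conclusion: No, this is NOT an identity.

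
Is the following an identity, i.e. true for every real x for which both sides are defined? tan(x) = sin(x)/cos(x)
Yes, this is an identity.

Claim: tan(x) = sin(x)/cos(x).
Reasoning: For an angle x whose terminal point on the unit circle is (cos x, sin x), tan(x) is defined as the ratio (second coordinate)/(first coordinate) = sin(x)/cos(x), wherever cos(x) ≠ 0.
So the two sides agree for every real x for which both sides are defined.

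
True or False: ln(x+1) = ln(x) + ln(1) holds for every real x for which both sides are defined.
Claim: ln(x+1) = ln(x) + ln(1).
Test a specific point where both sides are defined: x = 2.
LHS = ln(x+1) ≈ 1.0986
RHS = ln(x) + ln(1) ≈ 0.6931
Since 1.0986 ≠ 0.6931, the equation fails at this point, so it cannot hold for every real x for which both sides are defined.
ln(1) = 0, so the right side is just ln(x), which differs from ln(x+1).

Conclusion: False.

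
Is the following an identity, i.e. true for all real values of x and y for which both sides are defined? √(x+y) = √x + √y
Claim: √(x+y) = √x + √y.
Test a specific point where both sides are defined: x = 2, y = 2.
LHS = √(x+y) ≈ 2.0000
RHS = √x + √y ≈ 2.8284
Since 2.0000 ≠ 2.8284, the equation fails at this point, so it cannot hold for all real values of x and y for which both sides are defined.
Squaring the right side gives x + 2√(xy) + y, not x + y.

Conclusion: No, this is NOT an identity.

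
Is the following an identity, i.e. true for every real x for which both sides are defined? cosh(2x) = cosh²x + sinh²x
Yes, this is an identity.

Claim: cosh(2x) = cosh²x + sinh²x.
Reasoning: cosh²x = (e^(2x) + 2 + e^(-2x))/4 and sinh²x = (e^(2x) - 2 + e^(-2x))/4. Adding gives (2e^(2x) + 2e^(-2x))/4 = (e^(2x) + e^(-2x))/2 = cosh(2x).
So the two sides agree for every real x for which both sides are defined.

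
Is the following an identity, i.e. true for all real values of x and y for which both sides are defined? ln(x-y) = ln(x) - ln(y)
No, this is NOT an identity.

Claim: ln(x-y) = ln(x) - ln(y).
Test a specific point where both sides are defined: x = 4, y = 3/2.
LHS = ln(x-y) ≈ 0.9163
RHS = ln(x) - ln(y) ≈ 0.9808
Since 0.9163 ≠ 0.9808, the equation fails at this point, so it cannot hold for all real values of x and y for which both sides are defined.
ln(x) - ln(y) = ln(x/y), not ln(x-y).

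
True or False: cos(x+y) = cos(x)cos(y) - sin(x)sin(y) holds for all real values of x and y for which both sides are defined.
Claim: cos(x+y) = cos(x)cos(y) - sin(x)sin(y).
Reasoning: By Euler's formula e^(i(x+y)) = e^(ix)·e^(iy) = (cos x + i·sin x)(cos y + i·sin y). The real part of the left side is cos(x+y); the real part of the product is cos(x)cos(y) - sin(x)sin(y) (since i·i = -1).
So the two sides agree for all real values of x and y for which both sides are defined.

Conclusion: True.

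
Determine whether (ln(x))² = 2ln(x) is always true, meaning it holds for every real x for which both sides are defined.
Claim: (ln(x))² = 2ln(x).
Test a specific point where both sides are defined: x = 4.
LHS = (ln(x))² ≈ 1.9218
RHS = 2ln(x) ≈ 2.7726
Since 1.9218 ≠ 2.7726, the equation fails at this point, so it cannot hold for every real x for which both sides are defined.
2ln(x) equals ln(x²), which is not the same as (ln x)².

Conclusion: No, this is NOT an identity.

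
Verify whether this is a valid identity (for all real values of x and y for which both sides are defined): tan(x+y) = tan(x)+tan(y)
No, this is NOT an identity.

Claim: tan(x+y) = tan(x)+tan(y).
Test a specific point where both sides are defined: x = π/3, y = π/4.
LHS = tan(x+y) ≈ -3.7321
RHS = tan(x)+tan(y) ≈ 2.7321
Since -3.7321 ≠ 2.7321, the equation fails at this point, so it cannot hold for all real values of x and y for which both sides are defined.
The correct formula is tan(x+y) = (tan(x) + tan(y))/(1 - tan(x)tan(y)).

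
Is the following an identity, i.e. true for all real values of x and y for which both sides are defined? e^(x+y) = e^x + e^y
Claim: e^(x+y) = e^x + e^y.
Test a specific point where both sides are defined: x = 2, y = 1.
LHS = e^(x+y) ≈ 20.0855
RHS = e^x + e^y ≈ 10.1073
Since 20.0855 ≠ 10.1073, the equation fails at this point, so it cannot hold for all real values of x and y for which both sides are defined.
The correct rule is e^(x+y) = e^x · e^y (a product, not a sum).

Conclusion: No, this is NOT an identity.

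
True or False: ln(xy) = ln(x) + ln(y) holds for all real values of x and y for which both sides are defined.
True.

Claim: ln(xy) = ln(x) + ln(y).
Reasoning: Both sides are simultaneously defined only when x, y > 0. Write x = e^p, y = e^q (p = ln x, q = ln y). Then xy = e^p · e^q = e^(p+q), so ln(xy) = p + q = ln(x) + ln(y).
So the two sides agree for all real values of x and y for which both sides are defined.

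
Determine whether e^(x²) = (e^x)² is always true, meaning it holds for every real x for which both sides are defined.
No, this is NOT an identity.

Claim: e^(x²) = (e^x)².
Test a specific point where both sides are defined: x = 3.
LHS = e^(x²) ≈ 8103.0839
RHS = (e^x)² ≈ 403.4288
Since 8103.0839 ≠ 403.4288, the equation fails at this point, so it cannot hold for every real x for which both sides are defined.
(e^x)² = e^(2x), and 2x ≠ x² in general.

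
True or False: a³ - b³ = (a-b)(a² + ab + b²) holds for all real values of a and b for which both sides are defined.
Claim: a³ - b³ = (a-b)(a² + ab + b²).
Reasoning: Expand the right side: (a-b)(a² + ab + b²) = a³ + a²b + ab² - a²b - ab² - b³ = a³ - b³ (the middle terms cancel in pairs).
So the two sides agree for all real values of a and b for which both sides are defined.

Conclusion: True.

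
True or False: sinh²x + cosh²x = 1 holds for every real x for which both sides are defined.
Claim: sinh²x + cosh²x = 1.
Test a specific point where both sides are defined: x = 1/2.
LHS = sinh²x + cosh²x ≈ 1.5431
RHS = 1 ≈ 1.0000
Since 1.5431 ≠ 1.0000, the equation fails at this point, so it cannot hold for every real x for which both sides are defined.
The correct hyperbolic identity is cosh²x - sinh²x = 1 (a difference); the sum sinh²x + cosh²x equals cosh(2x).

Conclusion: False.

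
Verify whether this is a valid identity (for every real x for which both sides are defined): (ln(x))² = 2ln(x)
No, this is NOT an identity.

Claim: (ln(x))² = 2ln(x).
Test a specific point where both sides are defined: x = 1/2.
LHS = (ln(x))² ≈ 0.4805
RHS = 2ln(x) ≈ -1.3863
Since 0.4805 ≠ -1.3863, the equation fails at this point, so it cannot hold for every real x for which both sides are defined.
2ln(x) equals ln(x²), which is not the same as (ln x)².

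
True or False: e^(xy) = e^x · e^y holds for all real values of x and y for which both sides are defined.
False.

Claim: e^(xy) = e^x · e^y.
Test a specific point where both sides are defined: x = 1/2, y = -2.
LHS = e^(xy) ≈ 0.3679
RHS = e^x · e^y ≈ 0.2231
Since 0.3679 ≠ 0.2231, the equation fails at this point, so it cannot hold for all real values of x and y for which both sides are defined.
e^x · e^y = e^(x+y), not e^(xy).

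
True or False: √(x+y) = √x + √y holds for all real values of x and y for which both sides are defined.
Claim: √(x+y) = √x + √y.
Test a specific point where both sides are defined: x = 1, y = 5.
LHS = √(x+y) ≈ 2.4495
RHS = √x + √y ≈ 3.2361
Since 2.4495 ≠ 3.2361, the equation fails at this point, so it cannot hold for all real values of x and y for which both sides are defined.
Squaring the right side gives x + 2√(xy) + y, not x + y.

Conclusion: False.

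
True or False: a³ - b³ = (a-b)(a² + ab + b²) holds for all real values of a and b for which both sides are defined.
True.

Claim: a³ - b³ = (a-b)(a² + ab + b²).
Reasoning: Expand the right side: (a-b)(a² + ab + b²) = a³ + a²b + ab² - a²b - ab² - b³ = a³ - b³ (the middle terms cancel in pairs).
So the two sides agree for all real values of a and b for which both sides are defined.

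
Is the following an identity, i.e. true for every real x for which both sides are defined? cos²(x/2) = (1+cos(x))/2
Claim: cos²(x/2) = (1+cos(x))/2.
Reasoning: Use cos(2θ) = 2cos²θ - 1 with θ = x/2: cos(x) = 2cos²(x/2) - 1. Solving for cos²(x/2) gives (1 + cos(x))/2.
So the two sides agree for every real x for which both sides are defined.

Conclusion: Yes, this is an identity.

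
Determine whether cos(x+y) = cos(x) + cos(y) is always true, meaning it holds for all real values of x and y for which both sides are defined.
Claim: cos(x+y) = cos(x) + cos(y).
Test a specific point where both sides are defined: x = π/3, y = -π/4.
LHS = cos(x+y) ≈ 0.9659
RHS = cos(x) + cos(y) ≈ 1.2071
Since 0.9659 ≠ 1.2071, the equation fails at this point, so it cannot hold for all real values of x and y for which both sides are defined.
The correct expansion is cos(x+y) = cos(x)cos(y) - sin(x)sin(y); cosine is not additive.

Conclusion: No, this is NOT an identity.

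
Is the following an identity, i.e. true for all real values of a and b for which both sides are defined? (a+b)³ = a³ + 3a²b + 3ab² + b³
Claim: (a+b)³ = a³ + 3a²b + 3ab² + b³.
Reasoning: (a+b)³ = (a+b)(a+b)² = (a+b)(a² + 2ab + b²) = a³ + 2a²b + ab² + a²b + 2ab² + b³ = a³ + 3a²b + 3ab² + b³.
So the two sides agree for all real values of a and b for which both sides are defined.

Conclusion: Yes, this is an identity.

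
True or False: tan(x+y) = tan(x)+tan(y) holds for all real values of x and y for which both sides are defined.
Claim: tan(x+y) = tan(x)+tan(y).
Test a specific point where both sides are defined: x = -π/4, y = -π/6.
LHS = tan(x+y) ≈ -3.7321
RHS = tan(x)+tan(y) ≈ -1.5774
Since -3.7321 ≠ -1.5774, the equation fails at this point, so it cannot hold for all real values of x and y for which both sides are defined.
The correct formula is tan(x+y) = (tan(x) + tan(y))/(1 - tan(x)tan(y)).

Conclusion: False.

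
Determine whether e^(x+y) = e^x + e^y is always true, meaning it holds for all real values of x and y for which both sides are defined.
No, this is NOT an identity.

Claim: e^(x+y) = e^x + e^y.
Test a specific point where both sides are defined: x = 1, y = -3.
LHS = e^(x+y) ≈ 0.1353
RHS = e^x + e^y ≈ 2.7681
Since 0.1353 ≠ 2.7681, the equation fails at this point, so it cannot hold for all real values of x and y for which both sides are defined.
The correct rule is e^(x+y) = e^x · e^y (a product, not a sum).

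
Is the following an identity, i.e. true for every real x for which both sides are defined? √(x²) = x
No, this is NOT an identity.

Claim: √(x²) = x.
Test a specific point where both sides are defined: x = -2.
LHS = √(x²) ≈ 2.0000
RHS = x ≈ -2.0000
Since 2.0000 ≠ -2.0000, the equation fails at this point, so it cannot hold for every real x for which both sides are defined.
√(x²) = |x|, which differs from x whenever x < 0 (both sides are defined for every real x).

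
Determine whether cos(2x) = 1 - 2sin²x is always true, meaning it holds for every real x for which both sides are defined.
Claim: cos(2x) = 1 - 2sin²x.
Reasoning: cos(2x) = cos²x - sin²x. Replace cos²x by 1 - sin²x: (1 - sin²x) - sin²x = 1 - 2sin²x.
So the two sides agree for every real x for which both sides are defined.

Conclusion: Yes, this is an identity.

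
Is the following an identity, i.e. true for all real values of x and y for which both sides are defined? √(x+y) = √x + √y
Claim: √(x+y) = √x + √y.
Test a specific point where both sides are defined: x = 1/2, y = 1.
LHS = √(x+y) ≈ 1.2247
RHS = √x + √y ≈ 1.7071
Since 1.2247 ≠ 1.7071, the equation fails at this point, so it cannot hold for all real values of x and y for which both sides are defined.
Squaring the right side gives x + 2√(xy) + y, not x + y.

Conclusion: No, this is NOT an identity.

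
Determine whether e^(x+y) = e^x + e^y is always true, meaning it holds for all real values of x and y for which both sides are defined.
Claim: e^(x+y) = e^x + e^y.
Test a specific point where both sides are defined: x = -3, y = -3.
LHS = e^(x+y) ≈ 0.0025
RHS = e^x + e^y ≈ 0.0996
Since 0.0025 ≠ 0.0996, the equation fails at this point, so it cannot hold for all real values of x and y for which both sides are defined.
The correct rule is e^(x+y) = e^x · e^y (a product, not a sum).

Conclusion: No, this is NOT an identity.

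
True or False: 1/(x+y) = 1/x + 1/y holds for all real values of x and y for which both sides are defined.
False.

Claim: 1/(x+y) = 1/x + 1/y.
Test a specific point where both sides are defined: x = -3, y = -3.
LHS = 1/(x+y) ≈ -0.1667
RHS = 1/x + 1/y ≈ -0.6667
Since -0.1667 ≠ -0.6667, the equation fails at this point, so it cannot hold for all real values of x and y for which both sides are defined.
1/x + 1/y = (x+y)/(xy), which is not 1/(x+y).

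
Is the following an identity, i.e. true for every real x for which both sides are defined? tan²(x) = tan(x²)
No, this is NOT an identity.

Claim: tan²(x) = tan(x²).
Test a specific point where both sides are defined: x = π/4.
LHS = tan²(x) ≈ 1.0000
RHS = tan(x²) ≈ 0.7092
Since 1.0000 ≠ 0.7092, the equation fails at this point, so it cannot hold for every real x for which both sides are defined.
tan²(x) means (tan x)², squaring the output; tan(x²) squares the input. These are different functions.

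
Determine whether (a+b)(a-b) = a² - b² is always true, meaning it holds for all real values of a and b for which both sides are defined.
Yes, this is an identity.

Claim: (a+b)(a-b) = a² - b².
Reasoning: Expand: (a+b)(a-b) = a² - ab + ba - b² = a² - b² (the cross terms cancel).
So the two sides agree for all real values of a and b for which both sides are defined.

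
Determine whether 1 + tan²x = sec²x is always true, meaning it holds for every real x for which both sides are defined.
Claim: 1 + tan²x = sec²x.
Reasoning: Start from sin²x + cos²x = 1 and divide every term by cos²x (allowed wherever tan x and sec x are defined): tan²x + 1 = 1/cos²x = sec²x.
So the two sides agree for every real x for which both sides are defined.

Conclusion: Yes, this is an identity.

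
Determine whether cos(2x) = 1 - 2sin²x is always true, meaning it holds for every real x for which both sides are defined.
Yes, this is an identity.

Claim: cos(2x) = 1 - 2sin²x.
Reasoning: cos(2x) = cos²x - sin²x. Replace cos²x by 1 - sin²x: (1 - sin²x) - sin²x = 1 - 2sin²x.
So the two sides agree for every real x for which both sides are defined.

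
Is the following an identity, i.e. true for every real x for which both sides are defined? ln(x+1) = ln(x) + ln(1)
Claim: ln(x+1) = ln(x) + ln(1).
Test a specific point where both sides are defined: x = 4.
LHS = ln(x+1) ≈ 1.6094
RHS = ln(x) + ln(1) ≈ 1.3863
Since 1.6094 ≠ 1.3863, the equation fails at this point, so it cannot hold for every real x for which both sides are defined.
ln(1) = 0, so the right side is just ln(x), which differs from ln(x+1).

Conclusion: No, this is NOT an identity.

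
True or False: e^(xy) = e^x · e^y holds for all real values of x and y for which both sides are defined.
Claim: e^(xy) = e^x · e^y.
Test a specific point where both sides are defined: x = 1, y = 1/2.
LHS = e^(xy) ≈ 1.6487
RHS = e^x · e^y ≈ 4.4817
Since 1.6487 ≠ 4.4817, the equation fails at this point, so it cannot hold for all real values of x and y for which both sides are defined.
e^x · e^y = e^(x+y), not e^(xy).

Conclusion: False.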